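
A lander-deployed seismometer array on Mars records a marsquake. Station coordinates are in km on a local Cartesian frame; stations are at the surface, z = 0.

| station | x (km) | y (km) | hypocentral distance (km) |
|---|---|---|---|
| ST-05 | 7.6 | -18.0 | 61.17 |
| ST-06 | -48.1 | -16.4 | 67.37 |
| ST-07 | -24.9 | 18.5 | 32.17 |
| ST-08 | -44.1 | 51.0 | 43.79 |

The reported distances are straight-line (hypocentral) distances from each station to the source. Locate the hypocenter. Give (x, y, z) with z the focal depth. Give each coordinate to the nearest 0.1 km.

Each station gives a sphere (x−x_i)² + (y−y_i)² + z² = d_i² (stations at z=0).
Subtracting the ST-05 sphere from ST-06 and ST-07: z² cancels, leaving linear equations in x and y:
-111.4 x + 3.2 y = 1403.86
-65.0 x + 73.0 y = 3287.36
Solving: x ≈ -11.605, y ≈ 34.699 km (keep extra digits for the depth step; rounded: -11.6, 34.7).
Then from the ST-05 sphere: z² = 61.17² − (x − 7.6)² − (y + 18.0)² with x = -11.605, y = 34.699, so z ≈ 24.408 ≈ 24.4 km.
Check against ST-08 (with the unrounded solution): distance 43.79 ≈ 43.79 km. ✓

(-11.6, 34.7, 24.4)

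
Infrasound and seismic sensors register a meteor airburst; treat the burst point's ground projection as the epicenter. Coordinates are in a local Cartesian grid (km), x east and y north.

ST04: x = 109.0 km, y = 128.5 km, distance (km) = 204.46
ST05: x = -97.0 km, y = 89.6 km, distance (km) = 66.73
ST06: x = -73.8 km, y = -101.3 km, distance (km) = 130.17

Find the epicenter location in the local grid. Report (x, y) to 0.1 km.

(-69.5, 28.8)

Circle about each station: (x − 109.0)² + (y − 128.5)² = 204.46²; (x + 97.0)² + (y − 89.6)² = 66.73²; (x + 73.8)² + (y + 101.3)² = 130.17².
Subtracting pairs of circle equations eliminates x²+y² and gives linear equations (the radical axes):
-412.0 x − 77.8 y = 26394.91
-365.6 x − 459.6 y = 12174.54
Solving the 2×2 system: x ≈ -69.5, y ≈ 28.8 km.
Check against ST04 (with the unrounded x, y): √((x − 109.0)²+(y − 128.5)²) = 204.46 ≈ 204.46 km. ✓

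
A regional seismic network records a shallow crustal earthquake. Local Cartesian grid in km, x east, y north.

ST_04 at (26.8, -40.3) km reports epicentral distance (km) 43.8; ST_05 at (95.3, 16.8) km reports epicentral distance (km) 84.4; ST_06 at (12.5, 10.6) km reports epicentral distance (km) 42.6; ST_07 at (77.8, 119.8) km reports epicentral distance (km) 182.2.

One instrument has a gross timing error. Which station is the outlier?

ST_06

Solve using three stations at a time. Using ST_04, ST_05, ST_07 (subtract circle equations pairwise → linear system) gives (x, y) ≈ (64.9, -61.9).
Distances from that point to each station vs reported:
  ST_04: calculated 43.8 vs reported 43.8 → residual 0.0 km
  ST_05: calculated 84.4 vs reported 84.4 → residual 0.0 km
  ST_06: calculated 89.5 vs reported 42.6 → residual 46.9 km
  ST_07: calculated 182.2 vs reported 182.2 → residual 0.0 km
ST_04, ST_05, ST_07 are mutually consistent (residuals ≈ 0); ST_06 is off by 46.9 km.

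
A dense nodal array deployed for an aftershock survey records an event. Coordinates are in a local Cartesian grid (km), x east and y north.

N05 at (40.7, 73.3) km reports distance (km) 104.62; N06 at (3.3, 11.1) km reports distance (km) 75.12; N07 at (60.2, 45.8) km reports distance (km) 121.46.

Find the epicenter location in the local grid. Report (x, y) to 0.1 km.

x ≈ -61.2 km, y ≈ 49.6 km

Circle about each station: (x − 40.7)² + (y − 73.3)² = 104.62²; (x − 3.3)² + (y − 11.1)² = 75.12²; (x − 60.2)² + (y − 45.8)² = 121.46².
Subtracting pairs of circle equations eliminates x²+y² and gives linear equations (the radical axes):
-74.8 x − 124.4 y = -1592.95
39.0 x − 55.0 y = -5114.89
Solving the 2×2 system: x ≈ -61.2, y ≈ 49.6 km.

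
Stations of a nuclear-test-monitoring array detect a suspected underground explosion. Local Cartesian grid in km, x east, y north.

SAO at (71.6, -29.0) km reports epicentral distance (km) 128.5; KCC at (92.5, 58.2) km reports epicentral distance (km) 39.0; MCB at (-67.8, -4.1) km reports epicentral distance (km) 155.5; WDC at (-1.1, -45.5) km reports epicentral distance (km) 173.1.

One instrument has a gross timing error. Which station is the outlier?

Solve using three stations at a time. Using SAO, KCC, WDC (subtract circle equations pairwise → linear system) gives (x, y) ≈ (97.3, 96.9).
Distances from that point to each station vs reported:
  SAO: calculated 128.5 vs reported 128.5 → residual 0.0 km
  KCC: calculated 39.0 vs reported 39.0 → residual 0.0 km
  MCB: calculated 193.6 vs reported 155.5 → residual 38.1 km
  WDC: calculated 173.1 vs reported 173.1 → residual 0.0 km
SAO, KCC, WDC are mutually consistent (residuals ≈ 0); MCB is off by 38.1 km.

MCB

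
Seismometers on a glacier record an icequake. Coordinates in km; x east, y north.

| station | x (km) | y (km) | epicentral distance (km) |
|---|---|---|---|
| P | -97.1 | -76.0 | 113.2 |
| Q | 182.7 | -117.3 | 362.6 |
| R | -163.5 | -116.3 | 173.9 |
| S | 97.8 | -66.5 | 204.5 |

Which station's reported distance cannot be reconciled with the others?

Q

Solve using three stations at a time. Using P, R, S (subtract circle equations pairwise → linear system) gives (x, y) ≈ (-79.3, 36.0).
Distances from that point to each station vs reported:
  P: calculated 113.4 vs reported 113.2 → residual 0.2 km
  Q: calculated 303.6 vs reported 362.6 → residual 59.0 km
  R: calculated 174.0 vs reported 173.9 → residual 0.1 km
  S: calculated 204.6 vs reported 204.5 → residual 0.1 km
P, R, S are mutually consistent (residuals ≈ 0); Q is off by 59.0 km.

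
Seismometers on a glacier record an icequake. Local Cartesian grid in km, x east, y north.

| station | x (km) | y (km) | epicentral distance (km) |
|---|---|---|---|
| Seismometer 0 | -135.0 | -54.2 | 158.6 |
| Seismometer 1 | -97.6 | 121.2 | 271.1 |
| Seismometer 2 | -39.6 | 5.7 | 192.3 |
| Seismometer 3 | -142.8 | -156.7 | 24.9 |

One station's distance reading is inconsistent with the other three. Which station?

Solve using three stations at a time. Using Seismometer 1, Seismometer 2, Seismometer 3 (subtract circle equations pairwise → linear system) gives (x, y) ≈ (-162.8, -141.9).
Distances from that point to each station vs reported:
  Seismometer 0: calculated 92.0 vs reported 158.6 → residual 66.6 km
  Seismometer 1: calculated 271.1 vs reported 271.1 → residual 0.0 km
  Seismometer 2: calculated 192.3 vs reported 192.3 → residual 0.0 km
  Seismometer 3: calculated 24.9 vs reported 24.9 → residual 0.0 km
Seismometer 1, Seismometer 2, Seismometer 3 are mutually consistent (residuals ≈ 0); Seismometer 0 is off by 66.6 km.

Seismometer 0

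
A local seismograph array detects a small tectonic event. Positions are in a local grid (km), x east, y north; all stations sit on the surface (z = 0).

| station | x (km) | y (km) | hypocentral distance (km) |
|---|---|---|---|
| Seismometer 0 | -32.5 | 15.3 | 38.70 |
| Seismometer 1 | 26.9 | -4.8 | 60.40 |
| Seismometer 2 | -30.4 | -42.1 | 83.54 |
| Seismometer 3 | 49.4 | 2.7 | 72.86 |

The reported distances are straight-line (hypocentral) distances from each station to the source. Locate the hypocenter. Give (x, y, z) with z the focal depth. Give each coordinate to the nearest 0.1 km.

Each station gives a sphere (x−x_i)² + (y−y_i)² + z² = d_i² (stations at z=0).
Subtracting the Seismometer 0 sphere from Seismometer 1 and Seismometer 2: z² cancels, leaving linear equations in x and y:
118.8 x − 40.2 y = -2694.16
4.2 x − 114.8 y = -4075.01
Solving: x ≈ -10.800, y ≈ 35.101 km (keep extra digits for the depth step; rounded: -10.8, 35.1).
Then from the Seismometer 0 sphere: z² = 38.70² − (x + 32.5)² − (y − 15.3)² with x = -10.800, y = 35.101, so z ≈ 25.194 ≈ 25.2 km.

x ≈ -10.8 km, y ≈ 35.1 km, depth ≈ 25.2 km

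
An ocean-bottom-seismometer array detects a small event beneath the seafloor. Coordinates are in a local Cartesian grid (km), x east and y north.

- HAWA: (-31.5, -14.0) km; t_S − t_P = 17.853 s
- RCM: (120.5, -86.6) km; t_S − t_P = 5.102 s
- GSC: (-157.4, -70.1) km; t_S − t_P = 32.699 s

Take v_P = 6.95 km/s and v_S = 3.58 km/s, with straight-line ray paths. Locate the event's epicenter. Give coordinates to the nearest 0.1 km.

83.9 km east, -77.7 km north

Distance from S−P lag: d = Δt · v_P v_S / (v_P − v_S) = Δt · (6.95·3.58)/(6.95−3.58) ≈ 7.3831·Δt.
So d_HAWA = 131.81, d_RCM = 37.67, d_GSC = 241.42 km.
Circle about each station: (x + 31.5)² + (y + 14.0)² = 131.81²; (x − 120.5)² + (y + 86.6)² = 37.67²; (x + 157.4)² + (y + 70.1)² = 241.42².
Subtracting the HAWA equation from the RCM and GSC equations removes the quadratic terms:
304.0 x − 145.2 y = 36786.41
-251.8 x − 112.2 y = -12409.22
Solving the 2×2 system: x ≈ 83.9, y ≈ -77.7 km.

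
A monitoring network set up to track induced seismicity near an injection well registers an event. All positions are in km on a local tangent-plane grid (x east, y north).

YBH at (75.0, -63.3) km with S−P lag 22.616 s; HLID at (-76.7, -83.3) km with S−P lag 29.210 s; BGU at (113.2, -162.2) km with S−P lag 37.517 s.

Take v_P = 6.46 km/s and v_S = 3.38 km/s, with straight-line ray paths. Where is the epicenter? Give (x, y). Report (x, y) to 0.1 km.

34.0 km east, 91.7 km north

Distance from S−P lag: d = Δt · v_P v_S / (v_P − v_S) = Δt · (6.46·3.38)/(6.46−3.38) ≈ 7.0892·Δt.
So d_YBH = 160.33, d_HLID = 207.08, d_BGU = 265.97 km.
Circle about each station: (x − 75.0)² + (y + 63.3)² = 160.33²; (x + 76.7)² + (y + 83.3)² = 207.08²; (x − 113.2)² + (y + 162.2)² = 265.97².
Subtracting the YBH equation from the HLID and BGU equations removes the quadratic terms:
-303.4 x − 40.0 y = -13986.53
76.4 x − 197.8 y = -15543.14
Solving the 2×2 system: x ≈ 34.0, y ≈ 91.7 km.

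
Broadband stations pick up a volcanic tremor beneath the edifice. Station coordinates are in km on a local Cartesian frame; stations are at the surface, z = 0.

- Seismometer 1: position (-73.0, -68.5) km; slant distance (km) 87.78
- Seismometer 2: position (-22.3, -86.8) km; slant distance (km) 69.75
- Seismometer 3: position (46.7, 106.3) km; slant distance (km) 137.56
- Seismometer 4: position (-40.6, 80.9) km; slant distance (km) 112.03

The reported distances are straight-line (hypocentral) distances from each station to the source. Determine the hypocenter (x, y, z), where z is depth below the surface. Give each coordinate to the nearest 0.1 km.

x ≈ 0.3 km, y ≈ -22.4 km, depth ≈ 14.4 km

Each station gives a sphere (x−x_i)² + (y−y_i)² + z² = d_i² (stations at z=0).
Subtracting the Seismometer 1 sphere from Seismometer 2 and Seismometer 3: z² cancels, leaving linear equations in x and y:
101.4 x − 36.6 y = 850.55
239.4 x + 349.6 y = -7758.10
Solving: x ≈ 0.303, y ≈ -22.399 km (keep extra digits for the depth step; rounded: 0.3, -22.4).
Then from the Seismometer 1 sphere: z² = 87.78² − (x + 73.0)² − (y + 68.5)² with x = 0.303, y = -22.399, so z ≈ 14.377 ≈ 14.4 km.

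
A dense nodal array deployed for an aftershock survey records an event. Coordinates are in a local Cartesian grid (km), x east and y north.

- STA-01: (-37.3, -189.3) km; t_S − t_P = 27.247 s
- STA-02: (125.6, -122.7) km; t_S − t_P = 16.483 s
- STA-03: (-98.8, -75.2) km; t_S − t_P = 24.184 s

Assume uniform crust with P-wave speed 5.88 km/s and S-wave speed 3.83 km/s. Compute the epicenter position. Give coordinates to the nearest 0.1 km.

x ≈ 130.9 km, y ≈ 58.3 km

Distance from S−P lag: d = Δt · v_P v_S / (v_P − v_S) = Δt · (5.88·3.83)/(5.88−3.83) ≈ 10.9856·Δt.
So d_STA-01 = 299.32, d_STA-02 = 181.08, d_STA-03 = 265.67 km.
Circle about each station: (x + 37.3)² + (y + 189.3)² = 299.32²; (x − 125.6)² + (y + 122.7)² = 181.08²; (x + 98.8)² + (y + 75.2)² = 265.67².
Subtracting pairs of circle equations eliminates x²+y² and gives linear equations (the radical axes):
325.8 x + 133.2 y = 50407.37
-123.0 x + 228.2 y = -2797.39
Solving the 2×2 system: x ≈ 130.9, y ≈ 58.3 km.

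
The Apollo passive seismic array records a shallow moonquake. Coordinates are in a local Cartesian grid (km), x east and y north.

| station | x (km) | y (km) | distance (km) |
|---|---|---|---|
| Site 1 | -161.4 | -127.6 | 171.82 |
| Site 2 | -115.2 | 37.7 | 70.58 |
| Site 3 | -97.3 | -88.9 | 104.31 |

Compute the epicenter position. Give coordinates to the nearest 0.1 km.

-52.5 km east, 5.3 km north

Circle about each station: (x + 161.4)² + (y + 127.6)² = 171.82²; (x + 115.2)² + (y − 37.7)² = 70.58²; (x + 97.3)² + (y + 88.9)² = 104.31².
Subtracting the Site 1 equation from the Site 2 and Site 3 equations removes the quadratic terms:
92.4 x + 330.6 y = -3098.81
128.2 x + 77.4 y = -6319.68
Solving the 2×2 system: x ≈ -52.5, y ≈ 5.3 km.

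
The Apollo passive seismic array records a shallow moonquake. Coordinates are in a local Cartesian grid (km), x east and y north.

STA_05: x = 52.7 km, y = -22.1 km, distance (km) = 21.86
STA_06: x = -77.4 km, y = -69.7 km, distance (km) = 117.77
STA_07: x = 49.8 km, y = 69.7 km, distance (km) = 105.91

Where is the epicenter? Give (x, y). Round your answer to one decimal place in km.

(35.2, -35.2)

Circle about each station: (x − 52.7)² + (y + 22.1)² = 21.86²; (x + 77.4)² + (y + 69.7)² = 117.77²; (x − 49.8)² + (y − 69.7)² = 105.91².
Subtracting the STA_05 equation from the STA_06 and STA_07 equations removes the quadratic terms:
-260.2 x − 95.2 y = -5808.76
-5.8 x + 183.6 y = -6666.64
Solving the 2×2 system: x ≈ 35.2, y ≈ -35.2 km.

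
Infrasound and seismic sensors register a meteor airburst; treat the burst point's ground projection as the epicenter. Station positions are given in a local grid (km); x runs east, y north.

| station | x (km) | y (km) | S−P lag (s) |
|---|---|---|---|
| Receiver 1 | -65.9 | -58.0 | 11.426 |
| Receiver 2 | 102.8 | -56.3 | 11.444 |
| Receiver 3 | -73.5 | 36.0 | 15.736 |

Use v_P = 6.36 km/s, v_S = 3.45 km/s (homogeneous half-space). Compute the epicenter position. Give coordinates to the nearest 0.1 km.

(18.2, -39.3)

Distance from S−P lag: d = Δt · v_P v_S / (v_P − v_S) = Δt · (6.36·3.45)/(6.36−3.45) ≈ 7.5402·Δt.
So d_Receiver 1 = 86.15, d_Receiver 2 = 86.29, d_Receiver 3 = 118.65 km.
Circle about each station: (x + 65.9)² + (y + 58.0)² = 86.15²; (x − 102.8)² + (y + 56.3)² = 86.29²; (x + 73.5)² + (y − 36.0)² = 118.65².
Subtracting the Receiver 1 equation from the Receiver 2 and Receiver 3 equations removes the quadratic terms:
337.4 x + 3.4 y = 6006.58
-15.2 x + 188.0 y = -7664.56
Solving the 2×2 system: x ≈ 18.2, y ≈ -39.3 km.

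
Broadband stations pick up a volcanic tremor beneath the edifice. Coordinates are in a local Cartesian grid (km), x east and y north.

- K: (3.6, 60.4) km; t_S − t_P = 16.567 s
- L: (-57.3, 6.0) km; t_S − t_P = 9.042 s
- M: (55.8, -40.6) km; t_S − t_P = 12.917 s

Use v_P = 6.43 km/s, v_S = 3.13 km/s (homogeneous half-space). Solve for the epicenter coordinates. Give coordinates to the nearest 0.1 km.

x ≈ -22.9 km, y ≈ -37.1 km

Distance from S−P lag: d = Δt · v_P v_S / (v_P − v_S) = Δt · (6.43·3.13)/(6.43−3.13) ≈ 6.0988·Δt.
So d_K = 101.04, d_L = 55.14, d_M = 78.78 km.
Circle about each station: (x − 3.6)² + (y − 60.4)² = 101.04²; (x + 57.3)² + (y − 6.0)² = 55.14²; (x − 55.8)² + (y + 40.6)² = 78.78².
Subtracting pairs of circle equations eliminates x²+y² and gives linear equations (the radical axes):
-121.8 x − 108.8 y = 6826.83
104.4 x − 202.0 y = 5103.67
Solving the 2×2 system: x ≈ -22.9, y ≈ -37.1 km.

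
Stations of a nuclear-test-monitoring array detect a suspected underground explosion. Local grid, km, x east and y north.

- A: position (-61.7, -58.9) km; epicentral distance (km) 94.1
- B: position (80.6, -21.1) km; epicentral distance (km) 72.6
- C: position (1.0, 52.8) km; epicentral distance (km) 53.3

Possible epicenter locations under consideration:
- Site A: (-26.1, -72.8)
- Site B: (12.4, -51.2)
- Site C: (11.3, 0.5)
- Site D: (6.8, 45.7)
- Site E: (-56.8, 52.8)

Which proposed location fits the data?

Site C

For each candidate, compare |candidate − station| to the reported distance:
Site A: residuals A 55.9, B 46.0, C 75.2 → max 75.2 km
Site B: residuals A 19.6, B 1.9, C 51.3 → max 51.3 km
Site C: residuals A 0.0, B 0.0, C 0.0 → max 0.0 km
Site D: residuals A 30.9, B 26.9, C 44.1 → max 44.1 km
Site E: residuals A 17.7, B 83.4, C 4.5 → max 83.4 km
Only Site C has all residuals ≈ 0.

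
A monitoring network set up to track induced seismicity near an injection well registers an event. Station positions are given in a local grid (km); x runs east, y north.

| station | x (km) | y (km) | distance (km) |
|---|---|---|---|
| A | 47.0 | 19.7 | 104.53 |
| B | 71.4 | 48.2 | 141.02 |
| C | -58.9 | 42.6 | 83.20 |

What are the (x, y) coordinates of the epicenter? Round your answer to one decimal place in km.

Circle about each station: (x − 47.0)² + (y − 19.7)² = 104.53²; (x − 71.4)² + (y − 48.2)² = 141.02²; (x + 58.9)² + (y − 42.6)² = 83.20².
Subtracting pairs of circle equations eliminates x²+y² and gives linear equations (the radical axes):
48.8 x + 57.0 y = -4136.01
-211.8 x + 45.8 y = 6691.16
Solving the 2×2 system: x ≈ -39.9, y ≈ -38.4 km.
Check against A (with the unrounded x, y): √((x − 47.0)²+(y − 19.7)²) = 104.53 ≈ 104.53 km. ✓

x ≈ -39.9 km, y ≈ -38.4 km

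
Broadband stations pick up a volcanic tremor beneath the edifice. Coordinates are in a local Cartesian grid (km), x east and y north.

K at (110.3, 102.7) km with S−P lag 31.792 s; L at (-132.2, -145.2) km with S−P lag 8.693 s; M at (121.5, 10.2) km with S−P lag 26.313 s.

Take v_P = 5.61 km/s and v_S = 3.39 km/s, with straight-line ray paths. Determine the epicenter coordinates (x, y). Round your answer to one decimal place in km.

x ≈ -78.7 km, y ≈ -93.4 km

Distance from S−P lag: d = Δt · v_P v_S / (v_P − v_S) = Δt · (5.61·3.39)/(5.61−3.39) ≈ 8.5666·Δt.
So d_K = 272.35, d_L = 74.47, d_M = 225.41 km.
Circle about each station: (x − 110.3)² + (y − 102.7)² = 272.35²; (x + 132.2)² + (y + 145.2)² = 74.47²; (x − 121.5)² + (y − 10.2)² = 225.41².
Subtracting pairs of circle equations eliminates x²+y² and gives linear equations (the radical axes):
-485.0 x − 495.8 y = 84475.24
22.4 x − 185.0 y = 15517.76
Solving the 2×2 system: x ≈ -78.7, y ≈ -93.4 km.
Check against K (with the unrounded x, y): √((x − 110.3)²+(y − 102.7)²) = 272.35 ≈ 272.35 km. ✓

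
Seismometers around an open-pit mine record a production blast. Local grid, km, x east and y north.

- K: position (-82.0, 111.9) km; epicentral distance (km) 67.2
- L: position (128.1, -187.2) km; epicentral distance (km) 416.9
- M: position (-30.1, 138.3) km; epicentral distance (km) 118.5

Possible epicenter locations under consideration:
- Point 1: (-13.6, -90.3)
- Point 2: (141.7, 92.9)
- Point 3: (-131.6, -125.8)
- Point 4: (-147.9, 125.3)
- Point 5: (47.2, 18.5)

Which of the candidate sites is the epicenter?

For each candidate, compare |candidate − station| to the reported distance:
Point 1: residuals K 146.3, L 245.2, M 110.7 → max 245.2 km
Point 2: residuals K 157.3, L 136.5, M 59.2 → max 157.3 km
Point 3: residuals K 175.6, L 150.0, M 164.4 → max 175.6 km
Point 4: residuals K 0.0, L 0.0, M 0.0 → max 0.0 km
Point 5: residuals K 92.2, L 195.9, M 24.1 → max 195.9 km
Only Point 4 has all residuals ≈ 0.

Point 4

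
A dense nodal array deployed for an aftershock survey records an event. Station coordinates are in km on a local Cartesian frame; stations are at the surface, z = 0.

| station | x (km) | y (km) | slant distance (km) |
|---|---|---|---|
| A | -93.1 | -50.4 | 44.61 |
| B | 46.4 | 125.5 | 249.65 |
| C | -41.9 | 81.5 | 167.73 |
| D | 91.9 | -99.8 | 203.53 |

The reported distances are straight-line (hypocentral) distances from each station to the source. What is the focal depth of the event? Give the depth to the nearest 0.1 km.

Each station gives a sphere (x−x_i)² + (y−y_i)² + z² = d_i² (stations at z=0).
Subtracting the A sphere from B and C: z² cancels, leaving linear equations in x and y:
279.0 x + 351.8 y = -53639.63
102.4 x + 263.8 y = -28953.21
Solving: x ≈ -105.504, y ≈ -68.801 km (keep extra digits for the depth step; rounded: -105.5, -68.8).
Then from the A sphere: z² = 44.61² − (x + 93.1)² − (y + 50.4)² with x = -105.504, y = -68.801, so z ≈ 38.699 ≈ 38.7 km.

depth ≈ 38.7 km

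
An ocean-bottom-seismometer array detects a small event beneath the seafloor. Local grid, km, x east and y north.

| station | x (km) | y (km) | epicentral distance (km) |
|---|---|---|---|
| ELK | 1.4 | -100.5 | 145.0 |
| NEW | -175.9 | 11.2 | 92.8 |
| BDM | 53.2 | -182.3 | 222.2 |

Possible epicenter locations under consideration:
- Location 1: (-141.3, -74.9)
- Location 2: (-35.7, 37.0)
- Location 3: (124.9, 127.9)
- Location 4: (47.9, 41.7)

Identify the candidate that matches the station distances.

Location 1

For each candidate, compare |candidate − station| to the reported distance:
Location 1: residuals ELK 0.0, NEW 0.0, BDM 0.0 → max 0.0 km
Location 2: residuals ELK 2.6, NEW 49.8, BDM 14.4 → max 49.8 km
Location 3: residuals ELK 114.7, NEW 229.8, BDM 96.2 → max 229.8 km
Location 4: residuals ELK 4.6, NEW 133.1, BDM 1.9 → max 133.1 km
Only Location 1 has all residuals ≈ 0.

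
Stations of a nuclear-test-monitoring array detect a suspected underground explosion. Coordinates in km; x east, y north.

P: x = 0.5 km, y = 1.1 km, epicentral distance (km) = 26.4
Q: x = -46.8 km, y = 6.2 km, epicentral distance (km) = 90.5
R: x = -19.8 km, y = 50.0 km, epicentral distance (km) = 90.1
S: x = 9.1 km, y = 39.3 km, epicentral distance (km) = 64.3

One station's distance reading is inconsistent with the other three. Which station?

Solve using three stations at a time. Using Q, R, S (subtract circle equations pairwise → linear system) gives (x, y) ≈ (40.8, -16.8).
Distances from that point to each station vs reported:
  P: calculated 44.1 vs reported 26.4 → residual 17.7 km
  Q: calculated 90.6 vs reported 90.5 → residual 0.1 km
  R: calculated 90.2 vs reported 90.1 → residual 0.1 km
  S: calculated 64.4 vs reported 64.3 → residual 0.1 km
Q, R, S are mutually consistent (residuals ≈ 0); P is off by 17.7 km.

P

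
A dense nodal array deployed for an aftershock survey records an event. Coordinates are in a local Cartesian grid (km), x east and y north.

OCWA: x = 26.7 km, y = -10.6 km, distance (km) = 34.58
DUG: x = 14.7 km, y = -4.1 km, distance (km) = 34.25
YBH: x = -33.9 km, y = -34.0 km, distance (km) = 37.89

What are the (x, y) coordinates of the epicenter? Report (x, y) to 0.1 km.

(3.9, -36.6)

Circle about each station: (x − 26.7)² + (y + 10.6)² = 34.58²; (x − 14.7)² + (y + 4.1)² = 34.25²; (x + 33.9)² + (y + 34.0)² = 37.89².
Subtracting the OCWA equation from the DUG and YBH equations removes the quadratic terms:
-24.0 x + 13.0 y = -569.64
-121.2 x − 46.8 y = 1240.08
Solving the 2×2 system: x ≈ 3.9, y ≈ -36.6 km.
Check against OCWA (with the unrounded x, y): √((x − 26.7)²+(y + 10.6)²) = 34.59 ≈ 34.58 km. ✓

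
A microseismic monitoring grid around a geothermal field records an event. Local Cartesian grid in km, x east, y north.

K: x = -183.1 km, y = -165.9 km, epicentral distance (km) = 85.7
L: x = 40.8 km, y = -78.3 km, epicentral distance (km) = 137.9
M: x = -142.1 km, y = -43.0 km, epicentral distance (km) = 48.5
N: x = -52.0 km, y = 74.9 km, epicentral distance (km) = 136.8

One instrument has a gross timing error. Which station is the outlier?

K

Solve using three stations at a time. Using L, M, N (subtract circle equations pairwise → linear system) gives (x, y) ≈ (-95.1, -54.9).
Distances from that point to each station vs reported:
  K: calculated 141.6 vs reported 85.7 → residual 55.9 km
  L: calculated 137.9 vs reported 137.9 → residual 0.0 km
  M: calculated 48.5 vs reported 48.5 → residual 0.0 km
  N: calculated 136.8 vs reported 136.8 → residual 0.0 km
L, M, N are mutually consistent (residuals ≈ 0); K is off by 55.9 km.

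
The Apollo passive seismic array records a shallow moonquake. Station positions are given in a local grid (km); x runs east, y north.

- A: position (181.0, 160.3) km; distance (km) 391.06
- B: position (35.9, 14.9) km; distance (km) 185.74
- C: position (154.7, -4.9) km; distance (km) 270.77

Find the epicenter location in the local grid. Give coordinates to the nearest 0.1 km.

Circle about each station: (x − 181.0)² + (y − 160.3)² = 391.06²; (x − 35.9)² + (y − 14.9)² = 185.74²; (x − 154.7)² + (y + 4.9)² = 270.77².
Subtracting the A equation from the B and C equations removes the quadratic terms:
-290.2 x − 290.8 y = 61482.31
-52.6 x − 330.4 y = 45110.54
Solving the 2×2 system: x ≈ -89.3, y ≈ -122.3 km.
Check against A (with the unrounded x, y): √((x − 181.0)²+(y − 160.3)²) = 391.06 ≈ 391.06 km. ✓

(-89.3, -122.3)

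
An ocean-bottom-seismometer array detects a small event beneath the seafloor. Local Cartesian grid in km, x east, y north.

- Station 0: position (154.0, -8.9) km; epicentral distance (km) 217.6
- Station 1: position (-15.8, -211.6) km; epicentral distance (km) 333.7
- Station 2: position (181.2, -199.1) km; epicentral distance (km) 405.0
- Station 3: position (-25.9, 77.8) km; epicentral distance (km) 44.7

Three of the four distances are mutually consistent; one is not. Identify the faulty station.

Station 2

Solve using three stations at a time. Using Station 0, Station 1, Station 3 (subtract circle equations pairwise → linear system) gives (x, y) ≈ (-19.8, 122.1).
Distances from that point to each station vs reported:
  Station 0: calculated 217.6 vs reported 217.6 → residual 0.0 km
  Station 1: calculated 333.7 vs reported 333.7 → residual 0.0 km
  Station 2: calculated 378.9 vs reported 405.0 → residual 26.1 km
  Station 3: calculated 44.7 vs reported 44.7 → residual 0.0 km
Station 0, Station 1, Station 3 are mutually consistent (residuals ≈ 0); Station 2 is off by 26.1 km.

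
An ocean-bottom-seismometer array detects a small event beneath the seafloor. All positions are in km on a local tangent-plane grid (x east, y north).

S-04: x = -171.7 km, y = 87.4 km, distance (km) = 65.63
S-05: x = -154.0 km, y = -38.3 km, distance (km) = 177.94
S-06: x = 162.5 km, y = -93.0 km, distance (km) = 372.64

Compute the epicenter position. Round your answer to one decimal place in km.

Circle about each station: (x + 171.7)² + (y − 87.4)² = 65.63²; (x + 154.0)² + (y + 38.3)² = 177.94²; (x − 162.5)² + (y + 93.0)² = 372.64².
Subtracting pairs of circle equations eliminates x²+y² and gives linear equations (the radical axes):
35.4 x − 251.4 y = -39292.11
668.4 x − 360.8 y = -136617.67
Solving the 2×2 system: x ≈ -129.9, y ≈ 138.0 km.

x ≈ -129.9 km, y ≈ 138.0 km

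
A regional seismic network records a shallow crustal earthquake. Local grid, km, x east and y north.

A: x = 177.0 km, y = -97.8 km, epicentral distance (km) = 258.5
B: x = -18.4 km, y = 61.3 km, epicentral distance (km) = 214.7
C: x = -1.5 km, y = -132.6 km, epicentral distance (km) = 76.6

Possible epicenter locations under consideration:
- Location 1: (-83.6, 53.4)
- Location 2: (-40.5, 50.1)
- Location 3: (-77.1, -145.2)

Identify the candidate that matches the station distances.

Location 3

For each candidate, compare |candidate − station| to the reported distance:
Location 1: residuals A 42.8, B 149.0, C 126.7 → max 149.0 km
Location 2: residuals A 4.5, B 189.9, C 110.2 → max 189.9 km
Location 3: residuals A 0.0, B 0.0, C 0.0 → max 0.0 km
Only Location 3 has all residuals ≈ 0.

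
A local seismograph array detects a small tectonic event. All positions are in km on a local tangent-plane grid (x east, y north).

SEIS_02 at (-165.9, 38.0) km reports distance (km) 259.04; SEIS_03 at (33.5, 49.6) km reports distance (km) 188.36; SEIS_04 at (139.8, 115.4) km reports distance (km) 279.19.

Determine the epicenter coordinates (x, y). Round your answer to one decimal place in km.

Circle about each station: (x + 165.9)² + (y − 38.0)² = 259.04²; (x − 33.5)² + (y − 49.6)² = 188.36²; (x − 139.8)² + (y − 115.4)² = 279.19².
Subtracting pairs of circle equations eliminates x²+y² and gives linear equations (the radical axes):
398.8 x + 23.2 y = 6237.83
611.4 x + 154.8 y = -6950.94
Solving the 2×2 system: x ≈ 23.7, y ≈ -138.5 km.
Check against SEIS_02 (with the unrounded x, y): √((x + 165.9)²+(y − 38.0)²) = 259.04 ≈ 259.04 km. ✓

x ≈ 23.7 km, y ≈ -138.5 km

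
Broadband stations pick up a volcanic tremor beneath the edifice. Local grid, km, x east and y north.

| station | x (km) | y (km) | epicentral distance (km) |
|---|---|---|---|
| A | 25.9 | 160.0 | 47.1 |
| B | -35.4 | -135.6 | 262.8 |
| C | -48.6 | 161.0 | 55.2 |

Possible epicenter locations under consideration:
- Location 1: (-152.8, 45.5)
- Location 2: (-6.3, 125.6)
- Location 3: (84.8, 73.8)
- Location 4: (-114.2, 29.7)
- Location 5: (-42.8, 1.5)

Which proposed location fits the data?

Location 2

For each candidate, compare |candidate − station| to the reported distance:
Location 1: residuals A 165.1, B 47.0, C 100.4 → max 165.1 km
Location 2: residuals A 0.0, B 0.0, C 0.0 → max 0.0 km
Location 3: residuals A 57.3, B 21.4, C 104.2 → max 104.2 km
Location 4: residuals A 144.2, B 79.7, C 91.6 → max 144.2 km
Location 5: residuals A 125.6, B 125.5, C 104.4 → max 125.6 km
Only Location 2 has all residuals ≈ 0.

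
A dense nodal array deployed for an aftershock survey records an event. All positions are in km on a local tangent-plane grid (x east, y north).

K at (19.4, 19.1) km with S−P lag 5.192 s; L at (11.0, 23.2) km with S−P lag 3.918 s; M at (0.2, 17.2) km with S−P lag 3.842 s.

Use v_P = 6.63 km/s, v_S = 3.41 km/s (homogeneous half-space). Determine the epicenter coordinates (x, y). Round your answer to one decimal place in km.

Distance from S−P lag: d = Δt · v_P v_S / (v_P − v_S) = Δt · (6.63·3.41)/(6.63−3.41) ≈ 7.0212·Δt.
So d_K = 36.45, d_L = 27.51, d_M = 26.98 km.
Circle about each station: (x − 19.4)² + (y − 19.1)² = 36.45²; (x − 11.0)² + (y − 23.2)² = 27.51²; (x − 0.2)² + (y − 17.2)² = 26.98².
Subtracting pairs of circle equations eliminates x²+y² and gives linear equations (the radical axes):
-16.8 x + 8.2 y = 489.87
-38.4 x − 3.8 y = 155.39
Solving the 2×2 system: x ≈ -8.3, y ≈ 42.8 km.

x ≈ -8.3 km, y ≈ 42.8 km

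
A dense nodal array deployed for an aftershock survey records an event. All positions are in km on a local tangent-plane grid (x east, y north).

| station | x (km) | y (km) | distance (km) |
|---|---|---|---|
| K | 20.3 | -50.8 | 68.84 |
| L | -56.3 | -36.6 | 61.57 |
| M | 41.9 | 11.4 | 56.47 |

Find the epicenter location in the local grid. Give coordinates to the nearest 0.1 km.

(-14.5, 8.6)

Circle about each station: (x − 20.3)² + (y + 50.8)² = 68.84²; (x + 56.3)² + (y + 36.6)² = 61.57²; (x − 41.9)² + (y − 11.4)² = 56.47².
Subtracting the K equation from the L and M equations removes the quadratic terms:
-153.2 x + 28.4 y = 2464.60
43.2 x + 124.4 y = 442.92
Solving the 2×2 system: x ≈ -14.5, y ≈ 8.6 km.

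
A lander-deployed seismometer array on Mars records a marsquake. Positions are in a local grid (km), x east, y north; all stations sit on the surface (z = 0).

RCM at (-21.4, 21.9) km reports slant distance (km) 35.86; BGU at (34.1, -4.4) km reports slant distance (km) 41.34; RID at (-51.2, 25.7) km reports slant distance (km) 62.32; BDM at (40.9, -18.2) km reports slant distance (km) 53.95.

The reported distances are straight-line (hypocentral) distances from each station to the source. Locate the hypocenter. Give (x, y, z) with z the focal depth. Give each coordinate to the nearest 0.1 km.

Each station gives a sphere (x−x_i)² + (y−y_i)² + z² = d_i² (stations at z=0).
Subtracting the RCM sphere from BGU and RID: z² cancels, leaving linear equations in x and y:
111.0 x − 52.6 y = -178.46
-59.6 x + 7.6 y = -253.48
Solving: x ≈ 6.411, y ≈ 16.921 km (keep extra digits for the depth step; rounded: 6.4, 16.9).
Then from the RCM sphere: z² = 35.86² − (x + 21.4)² − (y − 21.9)² with x = 6.411, y = 16.921, so z ≈ 22.084 ≈ 22.1 km.

(6.4, 16.9, 22.1)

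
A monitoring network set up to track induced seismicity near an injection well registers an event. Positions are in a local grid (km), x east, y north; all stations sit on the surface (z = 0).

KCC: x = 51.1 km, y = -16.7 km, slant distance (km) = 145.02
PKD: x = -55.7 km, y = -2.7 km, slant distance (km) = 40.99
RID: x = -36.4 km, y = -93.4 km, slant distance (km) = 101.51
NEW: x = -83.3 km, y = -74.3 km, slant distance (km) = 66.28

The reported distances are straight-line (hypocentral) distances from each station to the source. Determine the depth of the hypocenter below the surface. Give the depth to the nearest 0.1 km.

15.1 km

Each station gives a sphere (x−x_i)² + (y−y_i)² + z² = d_i² (stations at z=0).
Subtracting the KCC sphere from PKD and RID: z² cancels, leaving linear equations in x and y:
-213.6 x + 28.0 y = 19570.30
-175.0 x − 153.4 y = 17884.94
Solving: x ≈ -92.997, y ≈ -10.498 km (keep extra digits for the depth step; rounded: -93.0, -10.5).
Then from the KCC sphere: z² = 145.02² − (x − 51.1)² − (y + 16.7)² with x = -92.997, y = -10.498, so z ≈ 15.113 ≈ 15.1 km.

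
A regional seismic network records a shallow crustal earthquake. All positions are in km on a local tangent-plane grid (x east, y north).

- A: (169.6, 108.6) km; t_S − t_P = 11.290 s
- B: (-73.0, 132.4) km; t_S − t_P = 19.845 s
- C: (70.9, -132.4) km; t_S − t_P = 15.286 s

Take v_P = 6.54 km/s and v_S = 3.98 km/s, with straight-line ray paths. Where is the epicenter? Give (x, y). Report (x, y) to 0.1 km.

Distance from S−P lag: d = Δt · v_P v_S / (v_P − v_S) = Δt · (6.54·3.98)/(6.54−3.98) ≈ 10.1677·Δt.
So d_A = 114.79, d_B = 201.78, d_C = 155.42 km.
Circle about each station: (x − 169.6)² + (y − 108.6)² = 114.79²; (x + 73.0)² + (y − 132.4)² = 201.78²; (x − 70.9)² + (y + 132.4)² = 155.42².
Subtracting pairs of circle equations eliminates x²+y² and gives linear equations (the radical axes):
-485.2 x + 47.6 y = -45237.78
-197.4 x − 482.0 y = -28980.18
Solving the 2×2 system: x ≈ 95.3, y ≈ 21.1 km.

(95.3, 21.1)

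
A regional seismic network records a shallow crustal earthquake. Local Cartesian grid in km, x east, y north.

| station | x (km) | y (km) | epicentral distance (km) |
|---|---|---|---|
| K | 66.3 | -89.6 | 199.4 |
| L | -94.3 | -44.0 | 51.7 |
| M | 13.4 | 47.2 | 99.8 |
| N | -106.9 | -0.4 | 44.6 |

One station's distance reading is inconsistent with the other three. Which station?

L

Solve using three stations at a time. Using K, M, N (subtract circle equations pairwise → linear system) gives (x, y) ≈ (-86.1, 39.0).
Distances from that point to each station vs reported:
  K: calculated 199.4 vs reported 199.4 → residual 0.0 km
  L: calculated 83.4 vs reported 51.7 → residual 31.7 km
  M: calculated 99.8 vs reported 99.8 → residual 0.0 km
  N: calculated 44.6 vs reported 44.6 → residual 0.0 km
K, M, N are mutually consistent (residuals ≈ 0); L is off by 31.7 km.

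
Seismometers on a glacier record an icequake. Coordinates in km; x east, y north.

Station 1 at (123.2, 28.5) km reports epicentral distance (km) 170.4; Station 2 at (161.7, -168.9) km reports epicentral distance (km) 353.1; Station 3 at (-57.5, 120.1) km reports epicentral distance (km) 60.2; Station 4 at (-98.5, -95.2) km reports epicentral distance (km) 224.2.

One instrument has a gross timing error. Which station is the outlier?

Station 4

Solve using three stations at a time. Using Station 1, Station 2, Station 3 (subtract circle equations pairwise → linear system) gives (x, y) ≈ (-2.2, 143.8).
Distances from that point to each station vs reported:
  Station 1: calculated 170.4 vs reported 170.4 → residual 0.0 km
  Station 2: calculated 353.1 vs reported 353.1 → residual 0.0 km
  Station 3: calculated 60.2 vs reported 60.2 → residual 0.0 km
  Station 4: calculated 257.7 vs reported 224.2 → residual 33.5 km
Station 1, Station 2, Station 3 are mutually consistent (residuals ≈ 0); Station 4 is off by 33.5 km.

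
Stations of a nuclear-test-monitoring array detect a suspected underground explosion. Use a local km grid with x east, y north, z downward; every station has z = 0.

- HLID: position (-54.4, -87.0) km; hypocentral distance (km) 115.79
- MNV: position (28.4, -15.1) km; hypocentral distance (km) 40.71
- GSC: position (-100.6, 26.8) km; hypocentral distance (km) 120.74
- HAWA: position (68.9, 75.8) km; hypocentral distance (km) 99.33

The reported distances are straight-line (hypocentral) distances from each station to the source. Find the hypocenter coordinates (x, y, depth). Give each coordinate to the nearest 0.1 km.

Each station gives a sphere (x−x_i)² + (y−y_i)² + z² = d_i² (stations at z=0).
Subtracting the HLID sphere from MNV and GSC: z² cancels, leaving linear equations in x and y:
165.6 x + 143.8 y = 2256.23
-92.4 x + 227.6 y = -860.58
Solving: x ≈ 12.501, y ≈ 1.294 km (keep extra digits for the depth step; rounded: 12.5, 1.3).
Then from the HLID sphere: z² = 115.79² − (x + 54.4)² − (y + 87.0)² with x = 12.501, y = 1.294, so z ≈ 33.701 ≈ 33.7 km.
Check against HAWA (with the unrounded solution): distance 99.34 ≈ 99.33 km. ✓

x ≈ 12.5 km, y ≈ 1.3 km, depth ≈ 33.7 km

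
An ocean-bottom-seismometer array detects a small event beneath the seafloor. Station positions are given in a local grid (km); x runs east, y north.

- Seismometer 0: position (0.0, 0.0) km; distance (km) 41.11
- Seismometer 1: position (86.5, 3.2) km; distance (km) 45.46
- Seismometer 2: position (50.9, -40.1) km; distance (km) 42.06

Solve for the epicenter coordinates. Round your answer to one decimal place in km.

41.1 km east, 0.8 km north

Circle about each station: x² + y² = 41.11²; (x − 86.5)² + (y − 3.2)² = 45.46²; (x − 50.9)² + (y + 40.1)² = 42.06².
Subtracting pairs of circle equations eliminates x²+y² and gives linear equations (the radical axes):
173.0 x + 6.4 y = 7115.91
101.8 x − 80.2 y = 4119.81
Solving the 2×2 system: x ≈ 41.1, y ≈ 0.8 km.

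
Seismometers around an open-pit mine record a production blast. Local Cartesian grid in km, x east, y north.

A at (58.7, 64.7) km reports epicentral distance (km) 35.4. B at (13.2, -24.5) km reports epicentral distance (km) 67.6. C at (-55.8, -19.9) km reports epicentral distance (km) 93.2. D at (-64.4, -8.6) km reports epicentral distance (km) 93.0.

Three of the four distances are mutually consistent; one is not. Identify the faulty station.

A

Solve using three stations at a time. Using B, C, D (subtract circle equations pairwise → linear system) gives (x, y) ≈ (12.9, 42.9).
Distances from that point to each station vs reported:
  A: calculated 50.7 vs reported 35.4 → residual 15.3 km
  B: calculated 67.4 vs reported 67.6 → residual 0.2 km
  C: calculated 93.1 vs reported 93.2 → residual 0.1 km
  D: calculated 92.9 vs reported 93.0 → residual 0.1 km
B, C, D are mutually consistent (residuals ≈ 0); A is off by 15.3 km.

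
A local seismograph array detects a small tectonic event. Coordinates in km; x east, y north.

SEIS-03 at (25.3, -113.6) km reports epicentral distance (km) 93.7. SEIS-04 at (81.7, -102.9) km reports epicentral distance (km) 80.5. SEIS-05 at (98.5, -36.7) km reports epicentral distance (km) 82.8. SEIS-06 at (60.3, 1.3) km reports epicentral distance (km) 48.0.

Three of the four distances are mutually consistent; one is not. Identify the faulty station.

SEIS-04

Solve using three stations at a time. Using SEIS-03, SEIS-05, SEIS-06 (subtract circle equations pairwise → linear system) gives (x, y) ≈ (17.3, -20.2).
Distances from that point to each station vs reported:
  SEIS-03: calculated 93.7 vs reported 93.7 → residual 0.0 km
  SEIS-04: calculated 104.8 vs reported 80.5 → residual 24.3 km
  SEIS-05: calculated 82.8 vs reported 82.8 → residual 0.0 km
  SEIS-06: calculated 48.1 vs reported 48.0 → residual 0.1 km
SEIS-03, SEIS-05, SEIS-06 are mutually consistent (residuals ≈ 0); SEIS-04 is off by 24.3 km.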